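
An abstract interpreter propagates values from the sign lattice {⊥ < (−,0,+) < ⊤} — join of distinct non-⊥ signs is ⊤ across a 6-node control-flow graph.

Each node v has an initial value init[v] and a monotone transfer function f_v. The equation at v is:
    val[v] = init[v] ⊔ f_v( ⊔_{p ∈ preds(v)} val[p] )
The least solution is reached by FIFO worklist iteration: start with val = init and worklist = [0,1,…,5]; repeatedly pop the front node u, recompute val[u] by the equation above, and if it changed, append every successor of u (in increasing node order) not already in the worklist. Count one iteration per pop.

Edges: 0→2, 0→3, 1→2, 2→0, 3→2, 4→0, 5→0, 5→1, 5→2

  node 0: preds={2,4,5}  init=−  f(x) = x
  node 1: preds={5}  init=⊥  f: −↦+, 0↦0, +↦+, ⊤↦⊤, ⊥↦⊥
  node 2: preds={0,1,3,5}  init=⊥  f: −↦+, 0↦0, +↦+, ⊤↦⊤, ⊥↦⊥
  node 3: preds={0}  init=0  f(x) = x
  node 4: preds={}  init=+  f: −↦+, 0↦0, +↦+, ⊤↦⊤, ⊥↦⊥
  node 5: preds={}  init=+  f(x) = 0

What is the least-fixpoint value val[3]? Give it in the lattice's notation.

Worklist (10 pops):
  #1 pop 0: in=+ → ⊤ (was −); enqueue []
  #2 pop 1: in=+ → + (was ⊥); enqueue []
  #3 pop 2: in=⊤ → ⊤ (was ⊥); enqueue [0]
  #4 pop 3: in=⊤ → ⊤ (was 0); enqueue [2]
  #5 pop 4: in=⊥ → + (no change)
  #6 pop 5: in=⊥ → ⊤ (was +); enqueue [1]
  #7 pop 0: in=⊤ → ⊤ (no change)
  #8 pop 2: in=⊤ → ⊤ (no change)
  #9 pop 1: in=⊤ → ⊤ (was +); enqueue [2]
  #10 pop 2: in=⊤ → ⊤ (no change)

Fixpoint:
  val[0] = ⊤
  val[1] = ⊤
  val[2] = ⊤
  val[3] = ⊤
  val[4] = +
  val[5] = ⊤

⊤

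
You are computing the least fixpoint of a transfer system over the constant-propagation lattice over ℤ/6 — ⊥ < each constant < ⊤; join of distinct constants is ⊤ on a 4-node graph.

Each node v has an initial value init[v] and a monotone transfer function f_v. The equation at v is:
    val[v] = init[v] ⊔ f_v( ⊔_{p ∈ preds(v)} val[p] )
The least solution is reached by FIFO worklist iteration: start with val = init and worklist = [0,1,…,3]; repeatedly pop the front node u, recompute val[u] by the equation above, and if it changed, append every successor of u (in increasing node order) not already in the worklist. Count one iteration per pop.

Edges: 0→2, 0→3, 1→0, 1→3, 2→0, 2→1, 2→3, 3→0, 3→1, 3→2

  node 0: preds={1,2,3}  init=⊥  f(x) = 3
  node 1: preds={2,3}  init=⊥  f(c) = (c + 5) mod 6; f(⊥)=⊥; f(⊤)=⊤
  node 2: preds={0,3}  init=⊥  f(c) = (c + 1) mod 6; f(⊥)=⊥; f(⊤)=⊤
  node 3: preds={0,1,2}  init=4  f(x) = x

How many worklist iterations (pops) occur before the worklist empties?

Worklist (9 pops):
  #1 pop 0: in=4 → 3 (was ⊥); enqueue []
  #2 pop 1: in=4 → 3 (was ⊥); enqueue [0]
  #3 pop 2: in=⊤ → ⊤ (was ⊥); enqueue [1]
  #4 pop 3: in=⊤ → ⊤ (was 4); enqueue [2]
  #5 pop 0: in=⊤ → 3 (no change)
  #6 pop 1: in=⊤ → ⊤ (was 3); enqueue [0,3]
  #7 pop 2: in=⊤ → ⊤ (no change)
  #8 pop 0: in=⊤ → 3 (no change)
  #9 pop 3: in=⊤ → ⊤ (no change)

Fixpoint:
  val[0] = 3
  val[1] = ⊤
  val[2] = ⊤
  val[3] = ⊤

9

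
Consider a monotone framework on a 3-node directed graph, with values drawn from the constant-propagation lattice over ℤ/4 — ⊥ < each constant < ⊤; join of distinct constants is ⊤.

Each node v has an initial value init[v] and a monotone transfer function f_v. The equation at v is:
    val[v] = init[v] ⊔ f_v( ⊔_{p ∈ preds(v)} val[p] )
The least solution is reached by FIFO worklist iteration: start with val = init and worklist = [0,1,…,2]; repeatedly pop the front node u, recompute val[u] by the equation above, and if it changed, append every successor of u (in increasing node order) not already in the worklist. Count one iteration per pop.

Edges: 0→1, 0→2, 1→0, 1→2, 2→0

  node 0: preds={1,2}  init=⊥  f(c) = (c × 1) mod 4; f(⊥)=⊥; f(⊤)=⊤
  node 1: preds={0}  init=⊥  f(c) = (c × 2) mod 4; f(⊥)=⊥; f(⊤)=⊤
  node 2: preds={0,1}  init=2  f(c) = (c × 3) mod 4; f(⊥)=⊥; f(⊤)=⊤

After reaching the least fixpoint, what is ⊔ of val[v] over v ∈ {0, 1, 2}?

⊤

Iteration log — 7 steps:
  step 1. node 0  ⊔preds=2  new=2  old=⊥  +wl: 
  step 2. node 1  ⊔preds=2  new=0  old=⊥  +wl: 0
  step 3. node 2  ⊔preds=⊤  new=⊤  old=2  +wl: 
  step 4. node 0  ⊔preds=⊤  new=⊤  old=2  +wl: 1,2
  step 5. node 1  ⊔preds=⊤  new=⊤  old=0  +wl: 0
  step 6. node 2  ⊔preds=⊤  new=⊤  stable
  step 7. node 0  ⊔preds=⊤  new=⊤  stable

Least fixpoint reached:
  node 0: ⊤
  node 1: ⊤
  node 2: ⊤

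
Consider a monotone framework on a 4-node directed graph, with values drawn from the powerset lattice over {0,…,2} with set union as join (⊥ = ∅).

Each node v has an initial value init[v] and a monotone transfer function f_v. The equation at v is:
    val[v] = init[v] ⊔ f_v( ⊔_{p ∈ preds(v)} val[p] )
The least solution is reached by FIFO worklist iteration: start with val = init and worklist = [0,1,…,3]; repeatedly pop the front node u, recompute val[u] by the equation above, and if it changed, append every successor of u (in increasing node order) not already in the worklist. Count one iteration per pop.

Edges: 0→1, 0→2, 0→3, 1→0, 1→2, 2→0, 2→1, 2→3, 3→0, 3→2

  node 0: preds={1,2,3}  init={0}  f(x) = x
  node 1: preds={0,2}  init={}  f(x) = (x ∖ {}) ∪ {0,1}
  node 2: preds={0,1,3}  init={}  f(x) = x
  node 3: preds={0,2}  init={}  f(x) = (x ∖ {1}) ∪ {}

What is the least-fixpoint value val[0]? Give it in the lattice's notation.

Worklist (8 pops):
  #1 pop 0: in={} → {0} (no change)
  #2 pop 1: in={0} → {0,1} (was {}); enqueue [0]
  #3 pop 2: in={0,1} → {0,1} (was {}); enqueue [1]
  #4 pop 3: in={0,1} → {0} (was {}); enqueue [2]
  #5 pop 0: in={0,1} → {0,1} (was {0}); enqueue [3]
  #6 pop 1: in={0,1} → {0,1} (no change)
  #7 pop 2: in={0,1} → {0,1} (no change)
  #8 pop 3: in={0,1} → {0} (no change)

Fixpoint:
  val[0] = {0,1}
  val[1] = {0,1}
  val[2] = {0,1}
  val[3] = {0}

{0,1}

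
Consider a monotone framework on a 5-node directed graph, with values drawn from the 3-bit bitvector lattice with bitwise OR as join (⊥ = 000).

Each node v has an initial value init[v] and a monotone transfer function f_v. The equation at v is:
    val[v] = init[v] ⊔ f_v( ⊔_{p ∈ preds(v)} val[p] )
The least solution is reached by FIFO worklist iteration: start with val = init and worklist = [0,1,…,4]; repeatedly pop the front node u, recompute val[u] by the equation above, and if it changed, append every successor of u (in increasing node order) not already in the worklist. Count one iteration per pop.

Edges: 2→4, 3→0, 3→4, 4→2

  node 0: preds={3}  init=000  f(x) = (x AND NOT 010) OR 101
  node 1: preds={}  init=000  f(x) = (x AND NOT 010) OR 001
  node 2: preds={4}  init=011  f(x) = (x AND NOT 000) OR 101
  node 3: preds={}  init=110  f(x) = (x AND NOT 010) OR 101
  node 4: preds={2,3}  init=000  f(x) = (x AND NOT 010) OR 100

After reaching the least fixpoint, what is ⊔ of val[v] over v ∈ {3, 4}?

111

Trace (7 dequeues):
  [1] u=0 | in 110 | out 101 | prev 000 | push {}
  [2] u=1 | in 000 | out 001 | prev 000 | push {}
  [3] u=2 | in 000 | out 111 | prev 011 | push {}
  [4] u=3 | in 000 | out 111 | prev 110 | push {0}
  [5] u=4 | in 111 | out 101 | prev 000 | push {2}
  [6] u=0 | in 111 | out 101 | ==
  [7] u=2 | in 101 | out 111 | ==

Converged values:
  [0] 101
  [1] 001
  [2] 111
  [3] 111
  [4] 101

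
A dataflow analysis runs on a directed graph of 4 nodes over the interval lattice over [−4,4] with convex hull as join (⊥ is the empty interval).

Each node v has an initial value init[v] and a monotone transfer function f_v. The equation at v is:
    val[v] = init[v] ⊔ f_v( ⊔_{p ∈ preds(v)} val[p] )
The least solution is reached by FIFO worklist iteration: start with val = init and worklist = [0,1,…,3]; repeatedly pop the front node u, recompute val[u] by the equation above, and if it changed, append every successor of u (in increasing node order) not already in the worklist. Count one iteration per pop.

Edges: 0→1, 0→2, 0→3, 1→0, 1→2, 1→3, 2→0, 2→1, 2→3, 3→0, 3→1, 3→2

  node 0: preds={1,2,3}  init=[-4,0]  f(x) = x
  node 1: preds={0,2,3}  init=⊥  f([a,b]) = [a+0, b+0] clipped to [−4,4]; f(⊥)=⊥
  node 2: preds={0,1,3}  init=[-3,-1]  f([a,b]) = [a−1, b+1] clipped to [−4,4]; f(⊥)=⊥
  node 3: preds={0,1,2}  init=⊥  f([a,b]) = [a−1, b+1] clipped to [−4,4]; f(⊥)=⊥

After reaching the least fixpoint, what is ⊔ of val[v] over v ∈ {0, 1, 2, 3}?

[-4,4]

Trace (14 dequeues):
  [1] u=0 | in [-3,-1] | out [-4,0] | ==
  [2] u=1 | in [-4,0] | out [-4,0] | prev ⊥ | push {0}
  [3] u=2 | in [-4,0] | out [-4,1] | prev [-3,-1] | push {1}
  [4] u=3 | in [-4,1] | out [-4,2] | prev ⊥ | push {2}
  [5] u=0 | in [-4,2] | out [-4,2] | prev [-4,0] | push {3}
  [6] u=1 | in [-4,2] | out [-4,2] | prev [-4,0] | push {0}
  [7] u=2 | in [-4,2] | out [-4,3] | prev [-4,1] | push {1}
  [8] u=3 | in [-4,3] | out [-4,4] | prev [-4,2] | push {2}
  [9] u=0 | in [-4,4] | out [-4,4] | prev [-4,2] | push {3}
  [10] u=1 | in [-4,4] | out [-4,4] | prev [-4,2] | push {0}
  [11] u=2 | in [-4,4] | out [-4,4] | prev [-4,3] | push {1}
  [12] u=3 | in [-4,4] | out [-4,4] | ==
  [13] u=0 | in [-4,4] | out [-4,4] | ==
  [14] u=1 | in [-4,4] | out [-4,4] | ==

Converged values:
  [0] [-4,4]
  [1] [-4,4]
  [2] [-4,4]
  [3] [-4,4]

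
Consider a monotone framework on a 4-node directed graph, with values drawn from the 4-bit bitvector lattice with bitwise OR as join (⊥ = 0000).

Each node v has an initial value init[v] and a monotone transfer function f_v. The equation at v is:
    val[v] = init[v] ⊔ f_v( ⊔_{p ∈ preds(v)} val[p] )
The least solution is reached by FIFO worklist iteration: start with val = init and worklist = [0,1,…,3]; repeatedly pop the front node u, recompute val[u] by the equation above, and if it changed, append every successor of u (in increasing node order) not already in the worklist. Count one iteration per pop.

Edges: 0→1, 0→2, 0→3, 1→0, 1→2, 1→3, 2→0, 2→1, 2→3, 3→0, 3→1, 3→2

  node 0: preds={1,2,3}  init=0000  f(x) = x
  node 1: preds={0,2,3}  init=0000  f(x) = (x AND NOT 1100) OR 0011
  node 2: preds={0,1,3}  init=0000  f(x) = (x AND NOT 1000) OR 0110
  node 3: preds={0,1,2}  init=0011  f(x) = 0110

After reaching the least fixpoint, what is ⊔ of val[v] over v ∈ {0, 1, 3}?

Worklist (8 pops):
  #1 pop 0: in=0011 → 0011 (was 0000); enqueue []
  #2 pop 1: in=0011 → 0011 (was 0000); enqueue [0]
  #3 pop 2: in=0011 → 0111 (was 0000); enqueue [1]
  #4 pop 3: in=0111 → 0111 (was 0011); enqueue [2]
  #5 pop 0: in=0111 → 0111 (was 0011); enqueue [3]
  #6 pop 1: in=0111 → 0011 (no change)
  #7 pop 2: in=0111 → 0111 (no change)
  #8 pop 3: in=0111 → 0111 (no change)

Fixpoint:
  val[0] = 0111
  val[1] = 0011
  val[2] = 0111
  val[3] = 0111

0111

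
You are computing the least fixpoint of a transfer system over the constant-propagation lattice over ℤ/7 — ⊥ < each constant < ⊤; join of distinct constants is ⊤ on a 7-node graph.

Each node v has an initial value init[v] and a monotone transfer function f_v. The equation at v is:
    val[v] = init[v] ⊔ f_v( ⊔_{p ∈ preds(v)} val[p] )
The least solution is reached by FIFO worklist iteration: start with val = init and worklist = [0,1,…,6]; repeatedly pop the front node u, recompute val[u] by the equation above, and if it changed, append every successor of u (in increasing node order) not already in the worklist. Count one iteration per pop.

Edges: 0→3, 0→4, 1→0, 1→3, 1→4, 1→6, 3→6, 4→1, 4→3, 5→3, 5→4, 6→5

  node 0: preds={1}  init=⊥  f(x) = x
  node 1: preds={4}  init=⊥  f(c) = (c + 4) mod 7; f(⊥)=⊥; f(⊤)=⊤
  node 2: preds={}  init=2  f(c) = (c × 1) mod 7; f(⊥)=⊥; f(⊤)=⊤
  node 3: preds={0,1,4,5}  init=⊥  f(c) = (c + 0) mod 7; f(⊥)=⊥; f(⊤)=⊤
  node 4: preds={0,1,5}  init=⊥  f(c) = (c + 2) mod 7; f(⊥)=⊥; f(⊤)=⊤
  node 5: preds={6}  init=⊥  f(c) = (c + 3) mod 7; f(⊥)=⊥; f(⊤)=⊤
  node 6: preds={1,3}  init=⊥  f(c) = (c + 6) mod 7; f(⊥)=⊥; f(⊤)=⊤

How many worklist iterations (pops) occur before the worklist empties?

7

Trace (7 dequeues):
  [1] u=0 | in ⊥ | out ⊥ | ==
  [2] u=1 | in ⊥ | out ⊥ | ==
  [3] u=2 | in ⊥ | out 2 | ==
  [4] u=3 | in ⊥ | out ⊥ | ==
  [5] u=4 | in ⊥ | out ⊥ | ==
  [6] u=5 | in ⊥ | out ⊥ | ==
  [7] u=6 | in ⊥ | out ⊥ | ==

Converged values:
  [0] ⊥
  [1] ⊥
  [2] 2
  [3] ⊥
  [4] ⊥
  [5] ⊥
  [6] ⊥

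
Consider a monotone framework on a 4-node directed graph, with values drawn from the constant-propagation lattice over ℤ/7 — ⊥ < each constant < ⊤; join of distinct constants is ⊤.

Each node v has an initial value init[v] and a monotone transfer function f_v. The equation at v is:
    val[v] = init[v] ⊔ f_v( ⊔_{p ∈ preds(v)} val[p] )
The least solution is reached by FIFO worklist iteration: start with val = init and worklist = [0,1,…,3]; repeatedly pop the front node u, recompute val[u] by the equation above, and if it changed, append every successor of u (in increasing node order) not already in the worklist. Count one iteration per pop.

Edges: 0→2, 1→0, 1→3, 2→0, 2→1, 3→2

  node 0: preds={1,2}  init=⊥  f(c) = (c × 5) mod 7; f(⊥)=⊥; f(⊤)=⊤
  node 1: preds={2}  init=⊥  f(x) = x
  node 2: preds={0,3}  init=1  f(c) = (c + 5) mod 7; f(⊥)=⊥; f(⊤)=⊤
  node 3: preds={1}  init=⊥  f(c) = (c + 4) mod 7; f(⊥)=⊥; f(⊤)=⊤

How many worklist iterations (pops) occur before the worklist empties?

10

Trace (10 dequeues):
  [1] u=0 | in 1 | out 5 | prev ⊥ | push {}
  [2] u=1 | in 1 | out 1 | prev ⊥ | push {0}
  [3] u=2 | in 5 | out ⊤ | prev 1 | push {1}
  [4] u=3 | in 1 | out 5 | prev ⊥ | push {2}
  [5] u=0 | in ⊤ | out ⊤ | prev 5 | push {}
  [6] u=1 | in ⊤ | out ⊤ | prev 1 | push {0,3}
  [7] u=2 | in ⊤ | out ⊤ | ==
  [8] u=0 | in ⊤ | out ⊤ | ==
  [9] u=3 | in ⊤ | out ⊤ | prev 5 | push {2}
  [10] u=2 | in ⊤ | out ⊤ | ==

Converged values:
  [0] ⊤
  [1] ⊤
  [2] ⊤
  [3] ⊤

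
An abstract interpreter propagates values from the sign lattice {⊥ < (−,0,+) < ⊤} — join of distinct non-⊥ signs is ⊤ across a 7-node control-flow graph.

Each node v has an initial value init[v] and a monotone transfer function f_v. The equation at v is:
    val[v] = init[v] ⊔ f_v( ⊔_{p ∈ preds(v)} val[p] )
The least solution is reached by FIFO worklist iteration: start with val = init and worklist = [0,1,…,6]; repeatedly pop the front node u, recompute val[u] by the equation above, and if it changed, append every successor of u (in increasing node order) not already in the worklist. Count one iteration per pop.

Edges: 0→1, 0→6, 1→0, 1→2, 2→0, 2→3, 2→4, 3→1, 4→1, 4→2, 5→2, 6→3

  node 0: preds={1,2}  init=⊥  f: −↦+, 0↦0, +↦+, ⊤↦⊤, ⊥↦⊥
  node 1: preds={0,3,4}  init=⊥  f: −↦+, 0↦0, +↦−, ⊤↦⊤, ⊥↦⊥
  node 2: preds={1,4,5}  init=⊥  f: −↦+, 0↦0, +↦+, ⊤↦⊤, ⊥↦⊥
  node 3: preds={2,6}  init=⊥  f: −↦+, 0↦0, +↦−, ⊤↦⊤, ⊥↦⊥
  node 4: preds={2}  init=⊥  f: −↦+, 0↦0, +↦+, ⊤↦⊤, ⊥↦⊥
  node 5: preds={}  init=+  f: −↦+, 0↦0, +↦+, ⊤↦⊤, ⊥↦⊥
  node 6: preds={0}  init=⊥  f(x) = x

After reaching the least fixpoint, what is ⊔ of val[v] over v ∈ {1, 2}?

⊤

Iteration log — 18 steps:
  step 1. node 0  ⊔preds=⊥  new=⊥  stable
  step 2. node 1  ⊔preds=⊥  new=⊥  stable
  step 3. node 2  ⊔preds=+  new=+  old=⊥  +wl: 0
  step 4. node 3  ⊔preds=+  new=−  old=⊥  +wl: 1
  step 5. node 4  ⊔preds=+  new=+  old=⊥  +wl: 2
  step 6. node 5  ⊔preds=⊥  new=+  stable
  step 7. node 6  ⊔preds=⊥  new=⊥  stable
  step 8. node 0  ⊔preds=+  new=+  old=⊥  +wl: 6
  step 9. node 1  ⊔preds=⊤  new=⊤  old=⊥  +wl: 0
  step 10. node 2  ⊔preds=⊤  new=⊤  old=+  +wl: 3,4
  step 11. node 6  ⊔preds=+  new=+  old=⊥  +wl: 
  step 12. node 0  ⊔preds=⊤  new=⊤  old=+  +wl: 1,6
  step 13. node 3  ⊔preds=⊤  new=⊤  old=−  +wl: 
  step 14. node 4  ⊔preds=⊤  new=⊤  old=+  +wl: 2
  step 15. node 1  ⊔preds=⊤  new=⊤  stable
  step 16. node 6  ⊔preds=⊤  new=⊤  old=+  +wl: 3
  step 17. node 2  ⊔preds=⊤  new=⊤  stable
  step 18. node 3  ⊔preds=⊤  new=⊤  stable

Least fixpoint reached:
  node 0: ⊤
  node 1: ⊤
  node 2: ⊤
  node 3: ⊤
  node 4: ⊤
  node 5: +
  node 6: ⊤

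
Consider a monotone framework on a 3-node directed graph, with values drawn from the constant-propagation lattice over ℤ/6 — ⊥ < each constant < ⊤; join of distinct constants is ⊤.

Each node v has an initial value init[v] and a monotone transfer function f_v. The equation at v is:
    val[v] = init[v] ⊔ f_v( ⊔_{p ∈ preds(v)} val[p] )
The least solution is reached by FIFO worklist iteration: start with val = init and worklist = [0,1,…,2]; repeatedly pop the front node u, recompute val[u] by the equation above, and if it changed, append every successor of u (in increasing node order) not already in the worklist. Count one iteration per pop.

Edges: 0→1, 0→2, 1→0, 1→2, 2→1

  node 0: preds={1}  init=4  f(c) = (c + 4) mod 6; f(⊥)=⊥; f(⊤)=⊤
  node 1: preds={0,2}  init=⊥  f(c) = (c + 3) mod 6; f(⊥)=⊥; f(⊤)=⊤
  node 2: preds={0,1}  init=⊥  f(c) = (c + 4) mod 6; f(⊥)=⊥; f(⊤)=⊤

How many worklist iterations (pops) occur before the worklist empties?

Worklist (7 pops):
  #1 pop 0: in=⊥ → 4 (no change)
  #2 pop 1: in=4 → 1 (was ⊥); enqueue [0]
  #3 pop 2: in=⊤ → ⊤ (was ⊥); enqueue [1]
  #4 pop 0: in=1 → ⊤ (was 4); enqueue [2]
  #5 pop 1: in=⊤ → ⊤ (was 1); enqueue [0]
  #6 pop 2: in=⊤ → ⊤ (no change)
  #7 pop 0: in=⊤ → ⊤ (no change)

Fixpoint:
  val[0] = ⊤
  val[1] = ⊤
  val[2] = ⊤

7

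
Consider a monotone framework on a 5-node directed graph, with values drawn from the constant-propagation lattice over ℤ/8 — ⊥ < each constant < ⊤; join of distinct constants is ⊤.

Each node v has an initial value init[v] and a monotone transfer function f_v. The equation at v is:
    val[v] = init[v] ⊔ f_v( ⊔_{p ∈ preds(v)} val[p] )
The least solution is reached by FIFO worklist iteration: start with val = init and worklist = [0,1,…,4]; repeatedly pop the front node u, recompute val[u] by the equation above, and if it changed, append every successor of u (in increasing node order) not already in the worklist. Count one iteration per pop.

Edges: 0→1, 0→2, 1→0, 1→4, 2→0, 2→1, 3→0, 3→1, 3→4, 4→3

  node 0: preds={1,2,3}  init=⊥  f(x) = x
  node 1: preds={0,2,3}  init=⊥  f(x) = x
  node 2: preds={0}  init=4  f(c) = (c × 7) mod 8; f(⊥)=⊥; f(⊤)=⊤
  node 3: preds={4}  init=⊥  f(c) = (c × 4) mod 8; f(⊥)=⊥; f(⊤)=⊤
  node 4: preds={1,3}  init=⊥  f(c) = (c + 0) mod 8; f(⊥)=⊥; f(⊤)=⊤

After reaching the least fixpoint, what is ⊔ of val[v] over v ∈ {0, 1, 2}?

⊤

Iteration log — 16 steps:
  step 1. node 0  ⊔preds=4  new=4  old=⊥  +wl: 
  step 2. node 1  ⊔preds=4  new=4  old=⊥  +wl: 0
  step 3. node 2  ⊔preds=4  new=4  stable
  step 4. node 3  ⊔preds=⊥  new=⊥  stable
  step 5. node 4  ⊔preds=4  new=4  old=⊥  +wl: 3
  step 6. node 0  ⊔preds=4  new=4  stable
  step 7. node 3  ⊔preds=4  new=0  old=⊥  +wl: 0,1,4
  step 8. node 0  ⊔preds=⊤  new=⊤  old=4  +wl: 2
  step 9. node 1  ⊔preds=⊤  new=⊤  old=4  +wl: 0
  step 10. node 4  ⊔preds=⊤  new=⊤  old=4  +wl: 3
  step 11. node 2  ⊔preds=⊤  new=⊤  old=4  +wl: 1
  step 12. node 0  ⊔preds=⊤  new=⊤  stable
  step 13. node 3  ⊔preds=⊤  new=⊤  old=0  +wl: 0,4
  step 14. node 1  ⊔preds=⊤  new=⊤  stable
  step 15. node 0  ⊔preds=⊤  new=⊤  stable
  step 16. node 4  ⊔preds=⊤  new=⊤  stable

Least fixpoint reached:
  node 0: ⊤
  node 1: ⊤
  node 2: ⊤
  node 3: ⊤
  node 4: ⊤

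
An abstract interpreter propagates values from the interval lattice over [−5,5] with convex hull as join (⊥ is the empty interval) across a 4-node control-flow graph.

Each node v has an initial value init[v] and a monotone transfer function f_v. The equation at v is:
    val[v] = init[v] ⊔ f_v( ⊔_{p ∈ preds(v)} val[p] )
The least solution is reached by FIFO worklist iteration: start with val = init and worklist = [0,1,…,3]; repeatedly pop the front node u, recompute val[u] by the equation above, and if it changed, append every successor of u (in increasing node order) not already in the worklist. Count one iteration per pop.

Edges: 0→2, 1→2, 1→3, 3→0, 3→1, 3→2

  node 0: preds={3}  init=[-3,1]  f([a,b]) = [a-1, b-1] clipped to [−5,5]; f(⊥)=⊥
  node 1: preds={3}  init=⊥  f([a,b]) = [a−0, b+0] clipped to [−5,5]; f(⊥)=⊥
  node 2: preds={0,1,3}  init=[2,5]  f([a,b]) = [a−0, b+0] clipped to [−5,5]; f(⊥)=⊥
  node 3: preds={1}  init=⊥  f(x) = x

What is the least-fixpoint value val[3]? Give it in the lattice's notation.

⊥

Trace (4 dequeues):
  [1] u=0 | in ⊥ | out [-3,1] | ==
  [2] u=1 | in ⊥ | out ⊥ | ==
  [3] u=2 | in [-3,1] | out [-3,5] | prev [2,5] | push {}
  [4] u=3 | in ⊥ | out ⊥ | ==

Converged values:
  [0] [-3,1]
  [1] ⊥
  [2] [-3,5]
  [3] ⊥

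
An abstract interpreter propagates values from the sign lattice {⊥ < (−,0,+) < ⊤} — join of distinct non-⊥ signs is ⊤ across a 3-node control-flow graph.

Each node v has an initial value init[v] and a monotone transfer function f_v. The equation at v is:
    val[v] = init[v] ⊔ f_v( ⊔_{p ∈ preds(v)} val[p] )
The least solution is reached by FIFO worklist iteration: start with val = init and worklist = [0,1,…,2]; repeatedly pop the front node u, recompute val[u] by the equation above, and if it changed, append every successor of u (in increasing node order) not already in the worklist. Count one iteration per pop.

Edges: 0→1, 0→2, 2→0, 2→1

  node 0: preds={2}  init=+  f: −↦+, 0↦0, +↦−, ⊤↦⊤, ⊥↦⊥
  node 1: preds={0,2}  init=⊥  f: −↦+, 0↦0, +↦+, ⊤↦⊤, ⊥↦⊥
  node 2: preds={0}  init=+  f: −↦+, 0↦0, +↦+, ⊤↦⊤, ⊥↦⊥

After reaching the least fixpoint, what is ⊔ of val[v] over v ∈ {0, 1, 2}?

⊤

Worklist (5 pops):
  #1 pop 0: in=+ → ⊤ (was +); enqueue []
  #2 pop 1: in=⊤ → ⊤ (was ⊥); enqueue []
  #3 pop 2: in=⊤ → ⊤ (was +); enqueue [0,1]
  #4 pop 0: in=⊤ → ⊤ (no change)
  #5 pop 1: in=⊤ → ⊤ (no change)

Fixpoint:
  val[0] = ⊤
  val[1] = ⊤
  val[2] = ⊤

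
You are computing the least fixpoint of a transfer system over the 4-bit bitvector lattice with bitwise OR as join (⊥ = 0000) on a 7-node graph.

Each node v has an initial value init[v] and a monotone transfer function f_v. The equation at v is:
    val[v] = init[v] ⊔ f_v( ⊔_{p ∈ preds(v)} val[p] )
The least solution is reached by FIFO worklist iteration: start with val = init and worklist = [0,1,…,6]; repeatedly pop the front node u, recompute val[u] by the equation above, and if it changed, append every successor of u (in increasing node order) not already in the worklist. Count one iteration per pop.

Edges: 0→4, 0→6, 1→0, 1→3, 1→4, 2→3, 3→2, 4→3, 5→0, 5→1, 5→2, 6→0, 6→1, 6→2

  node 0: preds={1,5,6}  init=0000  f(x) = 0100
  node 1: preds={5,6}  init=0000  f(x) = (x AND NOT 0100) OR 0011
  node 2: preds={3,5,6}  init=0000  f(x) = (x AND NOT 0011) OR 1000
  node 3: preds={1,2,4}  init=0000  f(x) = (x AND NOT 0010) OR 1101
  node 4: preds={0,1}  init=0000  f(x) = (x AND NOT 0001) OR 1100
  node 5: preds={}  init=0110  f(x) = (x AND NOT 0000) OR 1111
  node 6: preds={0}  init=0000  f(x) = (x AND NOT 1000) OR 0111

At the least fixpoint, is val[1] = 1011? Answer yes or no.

Worklist (14 pops):
  #1 pop 0: in=0110 → 0100 (was 0000); enqueue []
  #2 pop 1: in=0110 → 0011 (was 0000); enqueue [0]
  #3 pop 2: in=0110 → 1100 (was 0000); enqueue []
  #4 pop 3: in=1111 → 1101 (was 0000); enqueue [2]
  #5 pop 4: in=0111 → 1110 (was 0000); enqueue [3]
  #6 pop 5: in=0000 → 1111 (was 0110); enqueue [1]
  #7 pop 6: in=0100 → 0111 (was 0000); enqueue []
  #8 pop 0: in=1111 → 0100 (no change)
  #9 pop 2: in=1111 → 1100 (no change)
  #10 pop 3: in=1111 → 1101 (no change)
  #11 pop 1: in=1111 → 1011 (was 0011); enqueue [0,3,4]
  #12 pop 0: in=1111 → 0100 (no change)
  #13 pop 3: in=1111 → 1101 (no change)
  #14 pop 4: in=1111 → 1110 (no change)

Fixpoint:
  val[0] = 0100
  val[1] = 1011
  val[2] = 1100
  val[3] = 1101
  val[4] = 1110
  val[5] = 1111
  val[6] = 0111

yes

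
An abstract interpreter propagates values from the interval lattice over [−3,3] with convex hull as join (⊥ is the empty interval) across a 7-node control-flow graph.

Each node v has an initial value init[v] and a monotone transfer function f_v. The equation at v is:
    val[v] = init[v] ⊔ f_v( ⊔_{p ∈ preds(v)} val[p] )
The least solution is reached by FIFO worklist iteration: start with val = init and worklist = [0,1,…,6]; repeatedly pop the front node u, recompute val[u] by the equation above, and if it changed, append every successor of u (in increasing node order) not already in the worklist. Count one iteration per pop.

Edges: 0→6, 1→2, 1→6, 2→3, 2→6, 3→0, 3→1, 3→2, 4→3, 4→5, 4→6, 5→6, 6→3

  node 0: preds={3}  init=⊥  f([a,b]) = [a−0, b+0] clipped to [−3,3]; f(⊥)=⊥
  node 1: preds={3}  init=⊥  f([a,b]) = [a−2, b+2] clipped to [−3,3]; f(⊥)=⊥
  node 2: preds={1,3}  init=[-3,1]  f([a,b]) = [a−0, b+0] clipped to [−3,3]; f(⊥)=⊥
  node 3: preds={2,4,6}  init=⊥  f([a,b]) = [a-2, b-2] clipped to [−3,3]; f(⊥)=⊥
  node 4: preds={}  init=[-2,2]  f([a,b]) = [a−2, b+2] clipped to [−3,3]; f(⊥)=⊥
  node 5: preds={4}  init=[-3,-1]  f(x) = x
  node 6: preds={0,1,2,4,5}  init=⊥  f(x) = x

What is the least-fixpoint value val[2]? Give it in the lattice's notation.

Trace (12 dequeues):
  [1] u=0 | in ⊥ | out ⊥ | ==
  [2] u=1 | in ⊥ | out ⊥ | ==
  [3] u=2 | in ⊥ | out [-3,1] | ==
  [4] u=3 | in [-3,2] | out [-3,0] | prev ⊥ | push {0,1,2}
  [5] u=4 | in ⊥ | out [-2,2] | ==
  [6] u=5 | in [-2,2] | out [-3,2] | prev [-3,-1] | push {}
  [7] u=6 | in [-3,2] | out [-3,2] | prev ⊥ | push {3}
  [8] u=0 | in [-3,0] | out [-3,0] | prev ⊥ | push {6}
  [9] u=1 | in [-3,0] | out [-3,2] | prev ⊥ | push {}
  [10] u=2 | in [-3,2] | out [-3,2] | prev [-3,1] | push {}
  [11] u=3 | in [-3,2] | out [-3,0] | ==
  [12] u=6 | in [-3,2] | out [-3,2] | ==

Converged values:
  [0] [-3,0]
  [1] [-3,2]
  [2] [-3,2]
  [3] [-3,0]
  [4] [-2,2]
  [5] [-3,2]
  [6] [-3,2]

[-3,2]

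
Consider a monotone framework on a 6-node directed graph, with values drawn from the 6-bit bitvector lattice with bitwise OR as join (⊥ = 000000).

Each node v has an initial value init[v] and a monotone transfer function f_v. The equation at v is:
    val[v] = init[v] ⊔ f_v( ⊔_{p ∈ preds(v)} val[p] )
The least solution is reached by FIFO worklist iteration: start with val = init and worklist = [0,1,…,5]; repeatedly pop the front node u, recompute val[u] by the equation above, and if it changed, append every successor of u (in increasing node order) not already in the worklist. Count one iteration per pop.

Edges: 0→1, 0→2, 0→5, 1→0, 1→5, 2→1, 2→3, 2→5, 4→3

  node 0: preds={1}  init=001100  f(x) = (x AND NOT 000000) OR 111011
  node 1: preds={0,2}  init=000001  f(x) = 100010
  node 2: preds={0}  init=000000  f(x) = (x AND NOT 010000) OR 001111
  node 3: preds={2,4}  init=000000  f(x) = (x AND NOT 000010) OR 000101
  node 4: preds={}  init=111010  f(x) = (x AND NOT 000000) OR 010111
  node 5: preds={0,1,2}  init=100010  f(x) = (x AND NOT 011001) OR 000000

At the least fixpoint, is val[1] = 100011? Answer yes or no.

Worklist (9 pops):
  #1 pop 0: in=000001 → 111111 (was 001100); enqueue []
  #2 pop 1: in=111111 → 100011 (was 000001); enqueue [0]
  #3 pop 2: in=111111 → 101111 (was 000000); enqueue [1]
  #4 pop 3: in=111111 → 111101 (was 000000); enqueue []
  #5 pop 4: in=000000 → 111111 (was 111010); enqueue [3]
  #6 pop 5: in=111111 → 100110 (was 100010); enqueue []
  #7 pop 0: in=100011 → 111111 (no change)
  #8 pop 1: in=111111 → 100011 (no change)
  #9 pop 3: in=111111 → 111101 (no change)

Fixpoint:
  val[0] = 111111
  val[1] = 100011
  val[2] = 101111
  val[3] = 111101
  val[4] = 111111
  val[5] = 100110

yes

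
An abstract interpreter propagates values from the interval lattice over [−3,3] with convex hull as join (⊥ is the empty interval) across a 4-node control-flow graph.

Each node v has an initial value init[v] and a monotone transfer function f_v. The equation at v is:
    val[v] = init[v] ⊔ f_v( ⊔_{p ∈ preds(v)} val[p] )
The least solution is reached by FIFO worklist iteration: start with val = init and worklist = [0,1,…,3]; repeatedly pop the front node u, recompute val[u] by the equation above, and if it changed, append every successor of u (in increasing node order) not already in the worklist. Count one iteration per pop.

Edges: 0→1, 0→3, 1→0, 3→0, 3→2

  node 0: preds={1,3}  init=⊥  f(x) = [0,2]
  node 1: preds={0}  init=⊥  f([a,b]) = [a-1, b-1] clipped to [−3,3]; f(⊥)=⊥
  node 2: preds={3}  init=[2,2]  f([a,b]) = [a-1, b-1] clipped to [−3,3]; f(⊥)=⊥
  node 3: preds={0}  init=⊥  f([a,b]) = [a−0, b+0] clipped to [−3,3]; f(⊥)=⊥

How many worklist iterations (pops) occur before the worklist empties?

Trace (6 dequeues):
  [1] u=0 | in ⊥ | out [0,2] | prev ⊥ | push {}
  [2] u=1 | in [0,2] | out [-1,1] | prev ⊥ | push {0}
  [3] u=2 | in ⊥ | out [2,2] | ==
  [4] u=3 | in [0,2] | out [0,2] | prev ⊥ | push {2}
  [5] u=0 | in [-1,2] | out [0,2] | ==
  [6] u=2 | in [0,2] | out [-1,2] | prev [2,2] | push {}

Converged values:
  [0] [0,2]
  [1] [-1,1]
  [2] [-1,2]
  [3] [0,2]

6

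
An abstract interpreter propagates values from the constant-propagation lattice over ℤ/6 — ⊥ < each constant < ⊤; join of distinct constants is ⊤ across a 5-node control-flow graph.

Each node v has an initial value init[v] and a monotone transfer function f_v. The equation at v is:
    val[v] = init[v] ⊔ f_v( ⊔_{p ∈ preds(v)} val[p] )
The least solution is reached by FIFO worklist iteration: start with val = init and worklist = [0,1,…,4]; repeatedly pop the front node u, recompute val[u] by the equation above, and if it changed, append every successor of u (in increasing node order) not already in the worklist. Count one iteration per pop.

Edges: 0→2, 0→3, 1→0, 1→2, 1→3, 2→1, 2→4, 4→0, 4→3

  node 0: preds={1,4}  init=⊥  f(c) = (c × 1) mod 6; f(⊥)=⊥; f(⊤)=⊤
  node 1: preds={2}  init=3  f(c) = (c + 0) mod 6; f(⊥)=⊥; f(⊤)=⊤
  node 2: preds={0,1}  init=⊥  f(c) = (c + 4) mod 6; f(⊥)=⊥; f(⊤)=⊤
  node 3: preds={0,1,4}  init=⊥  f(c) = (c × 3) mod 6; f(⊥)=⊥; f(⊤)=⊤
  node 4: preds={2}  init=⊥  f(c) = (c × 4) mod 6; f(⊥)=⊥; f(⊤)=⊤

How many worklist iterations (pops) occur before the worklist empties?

13

Worklist (13 pops):
  #1 pop 0: in=3 → 3 (was ⊥); enqueue []
  #2 pop 1: in=⊥ → 3 (no change)
  #3 pop 2: in=3 → 1 (was ⊥); enqueue [1]
  #4 pop 3: in=3 → 3 (was ⊥); enqueue []
  #5 pop 4: in=1 → 4 (was ⊥); enqueue [0,3]
  #6 pop 1: in=1 → ⊤ (was 3); enqueue [2]
  #7 pop 0: in=⊤ → ⊤ (was 3); enqueue []
  #8 pop 3: in=⊤ → ⊤ (was 3); enqueue []
  #9 pop 2: in=⊤ → ⊤ (was 1); enqueue [1,4]
  #10 pop 1: in=⊤ → ⊤ (no change)
  #11 pop 4: in=⊤ → ⊤ (was 4); enqueue [0,3]
  #12 pop 0: in=⊤ → ⊤ (no change)
  #13 pop 3: in=⊤ → ⊤ (no change)

Fixpoint:
  val[0] = ⊤
  val[1] = ⊤
  val[2] = ⊤
  val[3] = ⊤
  val[4] = ⊤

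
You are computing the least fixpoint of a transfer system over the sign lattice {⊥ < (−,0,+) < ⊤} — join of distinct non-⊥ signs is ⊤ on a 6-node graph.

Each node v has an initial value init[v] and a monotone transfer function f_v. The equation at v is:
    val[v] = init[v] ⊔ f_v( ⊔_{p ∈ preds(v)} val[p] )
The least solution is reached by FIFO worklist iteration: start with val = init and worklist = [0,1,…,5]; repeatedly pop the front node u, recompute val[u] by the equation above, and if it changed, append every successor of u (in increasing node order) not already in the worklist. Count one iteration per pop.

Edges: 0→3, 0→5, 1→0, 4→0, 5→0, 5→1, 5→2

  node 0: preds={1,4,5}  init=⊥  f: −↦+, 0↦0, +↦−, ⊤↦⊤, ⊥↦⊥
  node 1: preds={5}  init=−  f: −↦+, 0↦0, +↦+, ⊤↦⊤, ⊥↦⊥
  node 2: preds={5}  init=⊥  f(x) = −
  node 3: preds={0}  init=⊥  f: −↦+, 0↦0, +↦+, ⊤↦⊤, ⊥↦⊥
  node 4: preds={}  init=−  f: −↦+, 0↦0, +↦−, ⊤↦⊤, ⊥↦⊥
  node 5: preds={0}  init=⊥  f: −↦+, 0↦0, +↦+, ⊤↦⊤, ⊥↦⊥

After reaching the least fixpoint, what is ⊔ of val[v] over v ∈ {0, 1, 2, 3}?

⊤

Worklist (14 pops):
  #1 pop 0: in=− → + (was ⊥); enqueue []
  #2 pop 1: in=⊥ → − (no change)
  #3 pop 2: in=⊥ → − (was ⊥); enqueue []
  #4 pop 3: in=+ → + (was ⊥); enqueue []
  #5 pop 4: in=⊥ → − (no change)
  #6 pop 5: in=+ → + (was ⊥); enqueue [0,1,2]
  #7 pop 0: in=⊤ → ⊤ (was +); enqueue [3,5]
  #8 pop 1: in=+ → ⊤ (was −); enqueue [0]
  #9 pop 2: in=+ → − (no change)
  #10 pop 3: in=⊤ → ⊤ (was +); enqueue []
  #11 pop 5: in=⊤ → ⊤ (was +); enqueue [1,2]
  #12 pop 0: in=⊤ → ⊤ (no change)
  #13 pop 1: in=⊤ → ⊤ (no change)
  #14 pop 2: in=⊤ → − (no change)

Fixpoint:
  val[0] = ⊤
  val[1] = ⊤
  val[2] = −
  val[3] = ⊤
  val[4] = −
  val[5] = ⊤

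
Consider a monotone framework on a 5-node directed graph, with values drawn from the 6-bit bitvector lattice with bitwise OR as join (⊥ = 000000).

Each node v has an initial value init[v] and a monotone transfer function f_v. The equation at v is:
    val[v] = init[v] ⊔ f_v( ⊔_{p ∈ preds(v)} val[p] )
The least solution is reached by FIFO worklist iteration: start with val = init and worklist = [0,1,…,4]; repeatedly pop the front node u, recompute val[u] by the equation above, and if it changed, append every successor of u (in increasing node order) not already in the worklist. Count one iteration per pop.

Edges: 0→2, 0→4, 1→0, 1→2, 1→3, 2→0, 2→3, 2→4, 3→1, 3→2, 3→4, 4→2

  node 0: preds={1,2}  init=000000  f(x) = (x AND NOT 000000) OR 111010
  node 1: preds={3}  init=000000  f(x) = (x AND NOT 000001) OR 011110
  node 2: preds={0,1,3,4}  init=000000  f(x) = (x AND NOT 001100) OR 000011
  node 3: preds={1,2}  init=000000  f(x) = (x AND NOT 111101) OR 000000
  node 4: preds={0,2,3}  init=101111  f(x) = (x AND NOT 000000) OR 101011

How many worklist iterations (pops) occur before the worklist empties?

Worklist (9 pops):
  #1 pop 0: in=000000 → 111010 (was 000000); enqueue []
  #2 pop 1: in=000000 → 011110 (was 000000); enqueue [0]
  #3 pop 2: in=111111 → 110011 (was 000000); enqueue []
  #4 pop 3: in=111111 → 000010 (was 000000); enqueue [1,2]
  #5 pop 4: in=111011 → 111111 (was 101111); enqueue []
  #6 pop 0: in=111111 → 111111 (was 111010); enqueue [4]
  #7 pop 1: in=000010 → 011110 (no change)
  #8 pop 2: in=111111 → 110011 (no change)
  #9 pop 4: in=111111 → 111111 (no change)

Fixpoint:
  val[0] = 111111
  val[1] = 011110
  val[2] = 110011
  val[3] = 000010
  val[4] = 111111

9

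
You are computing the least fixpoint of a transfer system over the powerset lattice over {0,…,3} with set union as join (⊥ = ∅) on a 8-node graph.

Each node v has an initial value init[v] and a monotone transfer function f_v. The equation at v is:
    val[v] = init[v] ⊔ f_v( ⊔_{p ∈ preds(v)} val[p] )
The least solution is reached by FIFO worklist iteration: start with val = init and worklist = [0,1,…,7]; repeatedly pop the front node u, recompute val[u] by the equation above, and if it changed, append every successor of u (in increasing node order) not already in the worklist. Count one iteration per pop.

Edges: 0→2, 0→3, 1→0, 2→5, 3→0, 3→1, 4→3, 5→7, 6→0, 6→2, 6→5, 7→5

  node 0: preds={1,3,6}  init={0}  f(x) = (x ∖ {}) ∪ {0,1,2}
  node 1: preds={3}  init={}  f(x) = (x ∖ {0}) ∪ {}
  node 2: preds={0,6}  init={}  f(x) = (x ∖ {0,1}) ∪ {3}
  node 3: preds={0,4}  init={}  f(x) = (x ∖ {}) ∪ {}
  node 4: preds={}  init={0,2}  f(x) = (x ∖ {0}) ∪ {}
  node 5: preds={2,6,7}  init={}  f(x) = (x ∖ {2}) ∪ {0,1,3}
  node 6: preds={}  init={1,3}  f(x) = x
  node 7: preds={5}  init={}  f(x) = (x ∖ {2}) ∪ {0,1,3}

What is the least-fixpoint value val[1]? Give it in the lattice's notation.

{1,2,3}

Iteration log — 12 steps:
  step 1. node 0  ⊔preds={1,3}  new={0,1,2,3}  old={0}  +wl: 
  step 2. node 1  ⊔preds={}  new={}  stable
  step 3. node 2  ⊔preds={0,1,2,3}  new={2,3}  old={}  +wl: 
  step 4. node 3  ⊔preds={0,1,2,3}  new={0,1,2,3}  old={}  +wl: 0,1
  step 5. node 4  ⊔preds={}  new={0,2}  stable
  step 6. node 5  ⊔preds={1,2,3}  new={0,1,3}  old={}  +wl: 
  step 7. node 6  ⊔preds={}  new={1,3}  stable
  step 8. node 7  ⊔preds={0,1,3}  new={0,1,3}  old={}  +wl: 5
  step 9. node 0  ⊔preds={0,1,2,3}  new={0,1,2,3}  stable
  step 10. node 1  ⊔preds={0,1,2,3}  new={1,2,3}  old={}  +wl: 0
  step 11. node 5  ⊔preds={0,1,2,3}  new={0,1,3}  stable
  step 12. node 0  ⊔preds={0,1,2,3}  new={0,1,2,3}  stable

Least fixpoint reached:
  node 0: {0,1,2,3}
  node 1: {1,2,3}
  node 2: {2,3}
  node 3: {0,1,2,3}
  node 4: {0,2}
  node 5: {0,1,3}
  node 6: {1,3}
  node 7: {0,1,3}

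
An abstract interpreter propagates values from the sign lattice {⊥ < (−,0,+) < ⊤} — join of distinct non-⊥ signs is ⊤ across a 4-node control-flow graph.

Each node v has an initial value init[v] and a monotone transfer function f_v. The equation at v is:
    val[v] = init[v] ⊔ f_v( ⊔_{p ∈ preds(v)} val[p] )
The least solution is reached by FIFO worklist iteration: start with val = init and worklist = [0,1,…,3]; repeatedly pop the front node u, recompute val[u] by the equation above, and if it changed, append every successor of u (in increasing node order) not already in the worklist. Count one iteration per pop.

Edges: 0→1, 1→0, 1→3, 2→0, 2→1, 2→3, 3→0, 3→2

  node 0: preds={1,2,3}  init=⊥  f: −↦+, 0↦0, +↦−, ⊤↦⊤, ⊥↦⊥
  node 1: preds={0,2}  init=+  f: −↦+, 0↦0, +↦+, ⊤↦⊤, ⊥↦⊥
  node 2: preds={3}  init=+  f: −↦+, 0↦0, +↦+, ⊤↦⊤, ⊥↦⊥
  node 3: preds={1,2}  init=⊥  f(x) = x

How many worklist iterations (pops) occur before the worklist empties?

9

Worklist (9 pops):
  #1 pop 0: in=+ → − (was ⊥); enqueue []
  #2 pop 1: in=⊤ → ⊤ (was +); enqueue [0]
  #3 pop 2: in=⊥ → + (no change)
  #4 pop 3: in=⊤ → ⊤ (was ⊥); enqueue [2]
  #5 pop 0: in=⊤ → ⊤ (was −); enqueue [1]
  #6 pop 2: in=⊤ → ⊤ (was +); enqueue [0,3]
  #7 pop 1: in=⊤ → ⊤ (no change)
  #8 pop 0: in=⊤ → ⊤ (no change)
  #9 pop 3: in=⊤ → ⊤ (no change)

Fixpoint:
  val[0] = ⊤
  val[1] = ⊤
  val[2] = ⊤
  val[3] = ⊤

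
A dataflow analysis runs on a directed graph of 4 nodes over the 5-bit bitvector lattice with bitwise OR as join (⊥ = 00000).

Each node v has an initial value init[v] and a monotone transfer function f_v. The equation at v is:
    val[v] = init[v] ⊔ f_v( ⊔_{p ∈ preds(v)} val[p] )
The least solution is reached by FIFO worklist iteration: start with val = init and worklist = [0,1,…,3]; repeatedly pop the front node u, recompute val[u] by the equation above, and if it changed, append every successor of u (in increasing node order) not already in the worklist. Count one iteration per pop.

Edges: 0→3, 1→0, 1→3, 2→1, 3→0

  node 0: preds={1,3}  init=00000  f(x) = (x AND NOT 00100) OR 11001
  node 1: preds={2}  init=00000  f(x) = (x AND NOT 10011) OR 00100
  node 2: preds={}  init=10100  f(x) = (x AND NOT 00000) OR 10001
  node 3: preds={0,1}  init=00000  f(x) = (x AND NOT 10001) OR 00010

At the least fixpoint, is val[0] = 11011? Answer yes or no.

yes

Trace (7 dequeues):
  [1] u=0 | in 00000 | out 11001 | prev 00000 | push {}
  [2] u=1 | in 10100 | out 00100 | prev 00000 | push {0}
  [3] u=2 | in 00000 | out 10101 | prev 10100 | push {1}
  [4] u=3 | in 11101 | out 01110 | prev 00000 | push {}
  [5] u=0 | in 01110 | out 11011 | prev 11001 | push {3}
  [6] u=1 | in 10101 | out 00100 | ==
  [7] u=3 | in 11111 | out 01110 | ==

Converged values:
  [0] 11011
  [1] 00100
  [2] 10101
  [3] 01110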